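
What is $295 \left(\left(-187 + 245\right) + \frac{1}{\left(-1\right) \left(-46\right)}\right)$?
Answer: $\frac{787355}{46} \approx 17116.0$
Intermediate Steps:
$295 \left(\left(-187 + 245\right) + \frac{1}{\left(-1\right) \left(-46\right)}\right) = 295 \left(58 + \frac{1}{46}\right) = 295 \cdot \frac{2669}{46} = \frac{787355}{46}$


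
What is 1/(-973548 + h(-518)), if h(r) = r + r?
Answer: -1/974584 ≈ -1.0261e-6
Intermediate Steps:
h(r) = 2*r
1/(-973548 + h(-518)) = 1/(-973548 + 2*(-518)) = 1/(-973548 - 1036) = 1/(-974584) = -1/974584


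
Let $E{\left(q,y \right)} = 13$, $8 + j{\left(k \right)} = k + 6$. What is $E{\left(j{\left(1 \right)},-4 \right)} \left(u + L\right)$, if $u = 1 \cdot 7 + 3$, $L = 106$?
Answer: $1508$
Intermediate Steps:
$j{\left(k \right)} = -2 + k$ ($j{\left(k \right)} = -8 + \left(k + 6\right) = -8 + \left(6 + k\right) = -2 + k$)
$u = 10$ ($u = 7 + 3 = 10$)
$E{\left(j{\left(1 \right)},-4 \right)} \left(u + L\right) = 13 \left(10 + 106\right) = 13 \cdot 116 = 1508$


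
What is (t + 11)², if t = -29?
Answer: 324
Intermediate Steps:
(t + 11)² = (-29 + 11)² = (-18)² = 324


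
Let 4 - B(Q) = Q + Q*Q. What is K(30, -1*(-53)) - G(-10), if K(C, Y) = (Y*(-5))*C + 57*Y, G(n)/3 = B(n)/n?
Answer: -24774/5 ≈ -4954.8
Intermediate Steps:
B(Q) = 4 - Q - Q² (B(Q) = 4 - (Q + Q*Q) = 4 - (Q + Q²) = 4 + (-Q - Q²) = 4 - Q - Q²)
G(n) = 3*(4 - n - n²)/n (G(n) = 3*((4 - n - n²)/n) = 3*(4 - n - n²)/n)
K(C, Y) = 57*Y - 5*C*Y (K(C, Y) = (-5*Y)*C + 57*Y = -5*C*Y + 57*Y = 57*Y - 5*C*Y)
K(30, -1*(-53)) - G(-10) = (-1*(-53))*(57 - 5*30) - (-3 - 3*(-10) + 12/(-10)) = 53*(57 - 150) - (-3 + 30 + 12*(-⅒)) = 53*(-93) - (-3 + 30 - 6/5) = -4929 - 1*129/5 = -4929 - 129/5 = -24774/5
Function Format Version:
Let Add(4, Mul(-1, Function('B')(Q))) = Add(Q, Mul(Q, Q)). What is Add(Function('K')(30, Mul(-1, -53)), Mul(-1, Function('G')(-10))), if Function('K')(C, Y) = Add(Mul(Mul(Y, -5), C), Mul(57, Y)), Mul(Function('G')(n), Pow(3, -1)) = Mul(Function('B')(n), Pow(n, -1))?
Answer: Rational(-24774, 5) ≈ -4954.8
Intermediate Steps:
Function('B')(Q) = Add(4, Mul(-1, Q), Mul(-1, Pow(Q, 2))) (Function('B')(Q) = Add(4, Mul(-1, Add(Q, Mul(Q, Q)))) = Add(4, Mul(-1, Add(Q, Pow(Q, 2)))) = Add(4, Add(Mul(-1, Q), Mul(-1, Pow(Q, 2)))) = Add(4, Mul(-1, Q), Mul(-1, Pow(Q, 2))))
Function('G')(n) = Mul(3, Pow(n, -1), Add(4, Mul(-1, n), Mul(-1, Pow(n, 2)))) (Function('G')(n) = Mul(3, Mul(Add(4, Mul(-1, n), Mul(-1, Pow(n, 2))), Pow(n, -1))) = Mul(3, Mul(Pow(n, -1), Add(4, Mul(-1, n), Mul(-1, Pow(n, 2))))) = Mul(3, Pow(n, -1), Add(4, Mul(-1, n), Mul(-1, Pow(n, 2)))))
Function('K')(C, Y) = Add(Mul(57, Y), Mul(-5, C, Y)) (Function('K')(C, Y) = Add(Mul(Mul(-5, Y), C), Mul(57, Y)) = Add(Mul(-5, C, Y), Mul(57, Y)) = Add(Mul(57, Y), Mul(-5, C, Y)))
Add(Function('K')(30, Mul(-1, -53)), Mul(-1, Function('G')(-10))) = Add(Mul(Mul(-1, -53), Add(57, Mul(-5, 30))), Mul(-1, Add(-3, Mul(-3, -10), Mul(12, Pow(-10, -1))))) = Add(Mul(53, Add(57, -150)), Mul(-1, Add(-3, 30, Mul(12, Rational(-1, 10))))) = Add(Mul(53, -93), Mul(-1, Add(-3, 30, Rational(-6, 5)))) = Add(-4929, Mul(-1, Rational(129, 5))) = Add(-4929, Rational(-129, 5)) = Rational(-24774, 5)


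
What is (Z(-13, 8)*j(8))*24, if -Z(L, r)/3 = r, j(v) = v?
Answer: -4608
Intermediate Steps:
Z(L, r) = -3*r
(Z(-13, 8)*j(8))*24 = (-3*8*8)*24 = -24*8*24 = -192*24 = -4608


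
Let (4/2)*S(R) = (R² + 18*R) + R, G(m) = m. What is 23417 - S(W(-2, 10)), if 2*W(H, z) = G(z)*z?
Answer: 21692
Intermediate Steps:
W(H, z) = z²/2 (W(H, z) = (z*z)/2 = z²/2)
S(R) = R²/2 + 19*R/2 (S(R) = ((R² + 18*R) + R)/2 = (R² + 19*R)/2 = R²/2 + 19*R/2)
23417 - S(W(-2, 10)) = 23417 - (½)*10²*(19 + (½)*10²)/2 = 23417 - (½)*100*(19 + (½)*100)/2 = 23417 - 50*(19 + 50)/2 = 23417 - 50*69/2 = 23417 - 1*1725 = 23417 - 1725 = 21692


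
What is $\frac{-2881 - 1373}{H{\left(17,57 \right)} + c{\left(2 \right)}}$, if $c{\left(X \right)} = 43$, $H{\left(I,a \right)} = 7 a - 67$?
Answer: $- \frac{1418}{125} \approx -11.344$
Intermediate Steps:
$H{\left(I,a \right)} = -67 + 7 a$
$\frac{-2881 - 1373}{H{\left(17,57 \right)} + c{\left(2 \right)}} = \frac{-2881 - 1373}{\left(-67 + 7 \cdot 57\right) + 43} = - \frac{4254}{\left(-67 + 399\right) + 43} = - \frac{4254}{332 + 43} = - \frac{4254}{375} = \left(-4254\right) \frac{1}{375} = - \frac{1418}{125}$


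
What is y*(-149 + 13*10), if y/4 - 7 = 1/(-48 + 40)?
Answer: -1045/2 ≈ -522.50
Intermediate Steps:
y = 55/2 (y = 28 + 4/(-48 + 40) = 28 + 4/(-8) = 28 + 4*(-⅛) = 28 - ½ = 55/2 ≈ 27.500)
y*(-149 + 13*10) = 55*(-149 + 13*10)/2 = 55*(-149 + 130)/2 = (55/2)*(-19) = -1045/2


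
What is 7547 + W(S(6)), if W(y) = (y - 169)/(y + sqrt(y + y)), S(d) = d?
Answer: 30025/4 + 163*sqrt(3)/12 ≈ 7529.8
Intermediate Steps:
W(y) = (-169 + y)/(y + sqrt(2)*sqrt(y)) (W(y) = (-169 + y)/(y + sqrt(2*y)) = (-169 + y)/(y + sqrt(2)*sqrt(y)))
7547 + W(S(6)) = 7547 + (-169 + 6)/(6 + sqrt(2)*sqrt(6)) = 7547 - 163/(6 + 2*sqrt(3))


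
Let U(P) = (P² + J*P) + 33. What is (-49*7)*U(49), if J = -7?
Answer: -717213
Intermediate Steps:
U(P) = 33 + P² - 7*P (U(P) = (P² - 7*P) + 33 = 33 + P² - 7*P)
(-49*7)*U(49) = (-49*7)*(33 + 49² - 7*49) = -343*(33 + 2401 - 343) = -343*2091 = -717213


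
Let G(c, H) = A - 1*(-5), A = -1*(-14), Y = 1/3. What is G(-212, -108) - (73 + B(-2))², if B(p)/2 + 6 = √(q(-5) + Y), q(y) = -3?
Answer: -11074/3 - 488*I*√6/3 ≈ -3691.3 - 398.45*I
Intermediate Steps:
Y = ⅓ ≈ 0.33333
A = 14
B(p) = -12 + 4*I*√6/3 (B(p) = -12 + 2*√(-3 + ⅓) = -12 + 2*√(-8/3) = -12 + 2*(2*I*√6/3) = -12 + 4*I*√6/3)
G(c, H) = 19 (G(c, H) = 14 - 1*(-5) = 14 + 5 = 19)
G(-212, -108) - (73 + B(-2))² = 19 - (73 + (-12 + 4*I*√6/3))² = 19 - (61 + 4*I*√6/3)²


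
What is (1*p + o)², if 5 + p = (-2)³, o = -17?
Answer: 900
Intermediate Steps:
p = -13 (p = -5 + (-2)³ = -5 - 8 = -13)
(1*p + o)² = (1*(-13) - 17)² = (-13 - 17)² = (-30)² = 900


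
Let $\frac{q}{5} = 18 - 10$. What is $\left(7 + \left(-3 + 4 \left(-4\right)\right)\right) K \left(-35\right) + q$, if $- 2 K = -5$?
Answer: $1090$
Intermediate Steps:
$K = \frac{5}{2}$ ($K = \left(- \frac{1}{2}\right) \left(-5\right) = \frac{5}{2} \approx 2.5$)
$q = 40$ ($q = 5 \left(18 - 10\right) = 5 \cdot 8 = 40$)
$\left(7 + \left(-3 + 4 \left(-4\right)\right)\right) K \left(-35\right) + q = \left(7 + \left(-3 + 4 \left(-4\right)\right)\right) \frac{5}{2} \left(-35\right) + 40 = \left(7 - 19\right) \frac{5}{2} \left(-35\right) + 40 = \left(-12\right) \frac{5}{2} \left(-35\right) + 40 = \left(-30\right) \left(-35\right) + 40 = 1050 + 40 = 1090$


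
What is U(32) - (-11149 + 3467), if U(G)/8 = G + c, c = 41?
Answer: 8266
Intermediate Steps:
U(G) = 328 + 8*G (U(G) = 8*(G + 41) = 8*(41 + G) = 328 + 8*G)
U(32) - (-11149 + 3467) = (328 + 8*32) - (-11149 + 3467) = (328 + 256) - 1*(-7682) = 584 + 7682 = 8266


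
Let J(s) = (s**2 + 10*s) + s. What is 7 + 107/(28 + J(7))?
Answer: 1185/154 ≈ 7.6948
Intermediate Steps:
J(s) = s**2 + 11*s
7 + 107/(28 + J(7)) = 7 + 107/(28 + 7*(11 + 7)) = 7 + 107/(28 + 7*18) = 7 + 107/(28 + 126) = 7 + 107/154 = 1185/154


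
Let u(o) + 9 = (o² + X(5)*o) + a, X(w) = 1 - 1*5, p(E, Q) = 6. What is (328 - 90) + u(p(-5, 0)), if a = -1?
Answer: 240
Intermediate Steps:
X(w) = -4 (X(w) = 1 - 5 = -4)
u(o) = -10 + o² - 4*o (u(o) = -9 + ((o² - 4*o) - 1) = -9 + (-1 + o² - 4*o) = -10 + o² - 4*o)
(328 - 90) + u(p(-5, 0)) = (328 - 90) + (-10 + 6² - 4*6) = 238 + (-10 + 36 - 24) = 238 + 2 = 240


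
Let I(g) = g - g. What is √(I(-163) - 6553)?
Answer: I*√6553 ≈ 80.951*I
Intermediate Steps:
I(g) = 0
√(I(-163) - 6553) = √(0 - 6553) = √(-6553) = I*√6553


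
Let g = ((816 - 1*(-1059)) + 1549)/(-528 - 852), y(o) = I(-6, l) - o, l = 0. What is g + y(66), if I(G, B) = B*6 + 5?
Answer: -21901/345 ≈ -63.481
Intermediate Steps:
I(G, B) = 5 + 6*B (I(G, B) = 6*B + 5 = 5 + 6*B)
y(o) = 5 - o (y(o) = (5 + 6*0) - o = (5 + 0) - o = 5 - o)
g = -856/345 (g = ((816 + 1059) + 1549)/(-1380) = (1875 + 1549)*(-1/1380) = 3424*(-1/1380) = -856/345 ≈ -2.4812)
g + y(66) = -856/345 + (5 - 1*66) = -856/345 + (5 - 66) = -856/345 - 61 = -21901/345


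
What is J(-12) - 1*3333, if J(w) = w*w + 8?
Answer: -3181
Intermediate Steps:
J(w) = 8 + w² (J(w) = w² + 8 = 8 + w²)
J(-12) - 1*3333 = (8 + (-12)²) - 1*3333 = (8 + 144) - 3333 = 152 - 3333 = -3181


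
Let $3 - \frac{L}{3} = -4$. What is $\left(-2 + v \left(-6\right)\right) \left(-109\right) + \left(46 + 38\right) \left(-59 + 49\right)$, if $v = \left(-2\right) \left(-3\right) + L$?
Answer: $17036$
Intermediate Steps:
$L = 21$ ($L = 9 - -12 = 9 + 12 = 21$)
$v = 27$ ($v = \left(-2\right) \left(-3\right) + 21 = 6 + 21 = 27$)
$\left(-2 + v \left(-6\right)\right) \left(-109\right) + \left(46 + 38\right) \left(-59 + 49\right) = \left(-2 + 27 \left(-6\right)\right) \left(-109\right) + \left(46 + 38\right) \left(-59 + 49\right) = \left(-2 - 162\right) \left(-109\right) + 84 \left(-10\right) = \left(-164\right) \left(-109\right) - 840 = 17876 - 840 = 17036$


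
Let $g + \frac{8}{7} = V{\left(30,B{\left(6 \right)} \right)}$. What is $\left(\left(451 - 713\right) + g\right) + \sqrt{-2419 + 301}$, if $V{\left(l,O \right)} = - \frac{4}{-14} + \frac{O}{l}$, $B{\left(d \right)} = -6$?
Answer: $- \frac{9207}{35} + i \sqrt{2118} \approx -263.06 + 46.022 i$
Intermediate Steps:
$V{\left(l,O \right)} = \frac{2}{7} + \frac{O}{l}$ ($V{\left(l,O \right)} = \left(-4\right) \left(- \frac{1}{14}\right) + \frac{O}{l} = \frac{2}{7} + \frac{O}{l}$)
$g = - \frac{37}{35}$ ($g = - \frac{8}{7} + \left(\frac{2}{7} - \frac{6}{30}\right) = - \frac{8}{7} + \left(\frac{2}{7} - \frac{1}{5}\right) = - \frac{8}{7} + \frac{3}{35} = - \frac{37}{35} \approx -1.0571$)
$\left(\left(451 - 713\right) + g\right) + \sqrt{-2419 + 301} = \left(\left(451 - 713\right) - \frac{37}{35}\right) + \sqrt{-2419 + 301} = \left(-262 - \frac{37}{35}\right) + \sqrt{-2118} = - \frac{9207}{35} + i \sqrt{2118}$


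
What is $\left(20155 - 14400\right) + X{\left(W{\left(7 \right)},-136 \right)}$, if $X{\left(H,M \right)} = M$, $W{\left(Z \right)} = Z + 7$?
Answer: $5619$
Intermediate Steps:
$W{\left(Z \right)} = 7 + Z$
$\left(20155 - 14400\right) + X{\left(W{\left(7 \right)},-136 \right)} = \left(20155 - 14400\right) - 136 = 5755 - 136 = 5619$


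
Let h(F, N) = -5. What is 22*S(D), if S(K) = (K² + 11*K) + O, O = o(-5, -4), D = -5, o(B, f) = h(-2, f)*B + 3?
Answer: -44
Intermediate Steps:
o(B, f) = 3 - 5*B (o(B, f) = -5*B + 3 = 3 - 5*B)
O = 28 (O = 3 - 5*(-5) = 3 + 25 = 28)
S(K) = 28 + K² + 11*K (S(K) = (K² + 11*K) + 28 = 28 + K² + 11*K)
22*S(D) = 22*(28 + (-5)² + 11*(-5)) = 22*(28 + 25 - 55) = 22*(-2) = -44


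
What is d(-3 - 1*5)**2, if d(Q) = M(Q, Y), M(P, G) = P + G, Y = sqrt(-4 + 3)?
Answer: (8 - I)**2 ≈ 63.0 - 16.0*I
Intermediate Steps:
Y = I (Y = sqrt(-1) = I ≈ 1.0*I)
M(P, G) = G + P
d(Q) = I + Q
d(-3 - 1*5)**2 = (I + (-3 - 1*5))**2 = (I + (-3 - 5))**2 = (I - 8)**2 = (-8 + I)**2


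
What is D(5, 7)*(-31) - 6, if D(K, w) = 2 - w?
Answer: 149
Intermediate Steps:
D(5, 7)*(-31) - 6 = (2 - 1*7)*(-31) - 6 = (2 - 7)*(-31) - 6 = -5*(-31) - 6 = 155 - 6 = 149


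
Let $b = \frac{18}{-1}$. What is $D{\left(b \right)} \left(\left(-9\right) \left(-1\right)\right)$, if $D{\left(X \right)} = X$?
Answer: $-162$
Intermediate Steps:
$b = -18$ ($b = 18 \left(-1\right) = -18$)
$D{\left(b \right)} \left(\left(-9\right) \left(-1\right)\right) = - 18 \left(\left(-9\right) \left(-1\right)\right) = \left(-18\right) 9 = -162$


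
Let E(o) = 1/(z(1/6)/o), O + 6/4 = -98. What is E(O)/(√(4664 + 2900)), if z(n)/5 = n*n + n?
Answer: -1791*√1891/66185 ≈ -1.1767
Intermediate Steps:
O = -199/2 (O = -3/2 - 98 = -199/2 ≈ -99.500)
z(n) = 5*n + 5*n² (z(n) = 5*(n*n + n) = 5*(n² + n) = 5*(n + n²) = 5*n + 5*n²)
E(o) = 36*o/35 (E(o) = 1/((5*(1 + 1/6)/6)/o) = 1/((5*(⅙)*(1 + ⅙))/o) = 1/((5*(⅙)*(7/6))/o) = 1/(35/(36*o)) = 36*o/35)
E(O)/(√(4664 + 2900)) = ((36/35)*(-199/2))/(√(4664 + 2900)) = -3582*√1891/3782/35 = -1791*√1891/66185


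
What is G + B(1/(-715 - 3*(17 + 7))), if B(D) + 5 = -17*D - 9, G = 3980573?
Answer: 3132699950/787 ≈ 3.9806e+6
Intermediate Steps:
B(D) = -14 - 17*D (B(D) = -5 + (-17*D - 9) = -5 + (-9 - 17*D) = -14 - 17*D)
G + B(1/(-715 - 3*(17 + 7))) = 3980573 + (-14 - 17/(-715 - 3*(17 + 7))) = 3980573 + (-14 - 17/(-715 - 3*24)) = 3980573 + (-14 - 17/(-715 - 72)) = 3980573 + (-14 - 17/(-787)) = 3980573 + (-14 - 17*(-1/787)) = 3980573 + (-14 + 17/787) = 3980573 - 11001/787 = 3132699950/787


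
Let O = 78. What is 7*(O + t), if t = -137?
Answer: -413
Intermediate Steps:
7*(O + t) = 7*(78 - 137) = 7*(-59) = -413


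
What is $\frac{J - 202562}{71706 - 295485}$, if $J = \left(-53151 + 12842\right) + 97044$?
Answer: $\frac{48609}{74593} \approx 0.65166$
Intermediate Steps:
$J = 56735$ ($J = -40309 + 97044 = 56735$)
$\frac{J - 202562}{71706 - 295485} = \frac{56735 - 202562}{71706 - 295485} = - \frac{145827}{-223779} = \left(-145827\right) \left(- \frac{1}{223779}\right) = \frac{48609}{74593}$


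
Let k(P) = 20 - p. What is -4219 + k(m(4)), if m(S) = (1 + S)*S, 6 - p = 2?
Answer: -4203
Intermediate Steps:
p = 4 (p = 6 - 1*2 = 6 - 2 = 4)
m(S) = S*(1 + S)
k(P) = 16 (k(P) = 20 - 1*4 = 20 - 4 = 16)
-4219 + k(m(4)) = -4219 + 16 = -4203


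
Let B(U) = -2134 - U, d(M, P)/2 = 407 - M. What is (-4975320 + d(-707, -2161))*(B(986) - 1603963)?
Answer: 7992171610636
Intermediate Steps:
d(M, P) = 814 - 2*M (d(M, P) = 2*(407 - M) = 814 - 2*M)
(-4975320 + d(-707, -2161))*(B(986) - 1603963) = (-4975320 + (814 - 2*(-707)))*((-2134 - 1*986) - 1603963) = (-4975320 + (814 + 1414))*((-2134 - 986) - 1603963) = (-4975320 + 2228)*(-3120 - 1603963) = -4973092*(-1607083) = 7992171610636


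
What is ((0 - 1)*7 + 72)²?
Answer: 4225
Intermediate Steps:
((0 - 1)*7 + 72)² = (-1*7 + 72)² = (-7 + 72)² = 65² = 4225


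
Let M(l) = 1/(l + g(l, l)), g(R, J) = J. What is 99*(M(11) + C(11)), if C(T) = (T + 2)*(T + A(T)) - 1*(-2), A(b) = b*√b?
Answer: 28719/2 + 14157*√11 ≈ 61313.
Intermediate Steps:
A(b) = b^(3/2)
M(l) = 1/(2*l) (M(l) = 1/(l + l) = 1/(2*l))
C(T) = 2 + (2 + T)*(T + T^(3/2)) (C(T) = (T + 2)*(T + T^(3/2)) - 1*(-2) = (2 + T)*(T + T^(3/2)) + 2 = 2 + (2 + T)*(T + T^(3/2)))
99*(M(11) + C(11)) = 99*((½)/11 + (2 + 11² + 11^(5/2) + 2*11 + 2*11^(3/2))) = 99*((½)*(1/11) + (2 + 121 + 121*√11 + 22 + 2*(11*√11))) = 99*(1/22 + (2 + 121 + 121*√11 + 22 + 22*√11)) = 99*(1/22 + (145 + 143*√11)) = 99*(3191/22 + 143*√11) = 28719/2 + 14157*√11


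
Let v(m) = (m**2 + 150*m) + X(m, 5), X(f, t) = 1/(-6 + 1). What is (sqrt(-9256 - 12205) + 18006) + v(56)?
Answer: 147709/5 + I*sqrt(21461) ≈ 29542.0 + 146.5*I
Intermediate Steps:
X(f, t) = -1/5 (X(f, t) = 1/(-5) = -1/5)
v(m) = -1/5 + m**2 + 150*m (v(m) = (m**2 + 150*m) - 1/5 = -1/5 + m**2 + 150*m)
(sqrt(-9256 - 12205) + 18006) + v(56) = (sqrt(-9256 - 12205) + 18006) + (-1/5 + 56**2 + 150*56) = (sqrt(-21461) + 18006) + (-1/5 + 3136 + 8400) = (I*sqrt(21461) + 18006) + 57679/5 = (18006 + I*sqrt(21461)) + 57679/5 = 147709/5 + I*sqrt(21461)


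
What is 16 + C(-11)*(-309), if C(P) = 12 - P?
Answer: -7091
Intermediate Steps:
16 + C(-11)*(-309) = 16 + (12 - 1*(-11))*(-309) = 16 + (12 + 11)*(-309) = 16 + 23*(-309) = 16 - 7107 = -7091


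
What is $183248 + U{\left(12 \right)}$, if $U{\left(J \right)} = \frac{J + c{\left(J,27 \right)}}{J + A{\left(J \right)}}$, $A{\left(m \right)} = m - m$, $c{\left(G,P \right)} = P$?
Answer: $\frac{733005}{4} \approx 1.8325 \cdot 10^{5}$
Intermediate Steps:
$A{\left(m \right)} = 0$
$U{\left(J \right)} = \frac{27 + J}{J}$ ($U{\left(J \right)} = \frac{J + 27}{J + 0} = \frac{27 + J}{J}$)
$183248 + U{\left(12 \right)} = 183248 + \frac{27 + 12}{12} = 183248 + \frac{1}{12} \cdot 39 = 183248 + \frac{13}{4} = \frac{733005}{4}$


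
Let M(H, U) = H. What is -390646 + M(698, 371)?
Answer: -389948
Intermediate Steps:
-390646 + M(698, 371) = -390646 + 698 = -389948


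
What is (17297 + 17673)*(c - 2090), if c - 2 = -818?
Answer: -101622820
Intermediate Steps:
c = -816 (c = 2 - 818 = -816)
(17297 + 17673)*(c - 2090) = (17297 + 17673)*(-816 - 2090) = 34970*(-2906) = -101622820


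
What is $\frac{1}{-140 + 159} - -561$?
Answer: $\frac{10660}{19} \approx 561.05$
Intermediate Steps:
$\frac{1}{-140 + 159} - -561 = \frac{1}{19} + 561 = \frac{10660}{19}$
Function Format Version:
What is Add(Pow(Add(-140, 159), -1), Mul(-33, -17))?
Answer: Rational(10660, 19) ≈ 561.05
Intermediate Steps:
Add(Pow(Add(-140, 159), -1), Mul(-33, -17)) = Add(Pow(19, -1), 561) = Add(Rational(1, 19), 561) = Rational(10660, 19)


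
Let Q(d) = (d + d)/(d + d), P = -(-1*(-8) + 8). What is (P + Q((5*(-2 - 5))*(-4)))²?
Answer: 225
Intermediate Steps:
P = -16 (P = -(8 + 8) = -1*16 = -16)
Q(d) = 1 (Q(d) = (2*d)/((2*d)) = (2*d)*(1/(2*d)) = 1)
(P + Q((5*(-2 - 5))*(-4)))² = (-16 + 1)² = (-15)² = 225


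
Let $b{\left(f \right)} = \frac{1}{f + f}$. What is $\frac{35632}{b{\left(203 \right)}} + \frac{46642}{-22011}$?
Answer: $\frac{318424109870}{22011} \approx 1.4467 \cdot 10^{7}$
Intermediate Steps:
$b{\left(f \right)} = \frac{1}{2 f}$
$\frac{35632}{b{\left(203 \right)}} + \frac{46642}{-22011} = \frac{35632}{\frac{1}{2} \cdot \frac{1}{203}} + \frac{46642}{-22011} = \frac{35632}{\frac{1}{2} \cdot \frac{1}{203}} + 46642 \left(- \frac{1}{22011}\right) = 35632 \frac{1}{\frac{1}{406}} - \frac{46642}{22011} = 35632 \cdot 406 - \frac{46642}{22011} = 14466592 - \frac{46642}{22011} = \frac{318424109870}{22011}$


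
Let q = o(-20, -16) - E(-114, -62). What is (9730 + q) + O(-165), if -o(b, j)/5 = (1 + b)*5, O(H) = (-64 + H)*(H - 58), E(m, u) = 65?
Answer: 61207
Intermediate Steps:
O(H) = (-64 + H)*(-58 + H)
o(b, j) = -25 - 25*b (o(b, j) = -5*(1 + b)*5 = -5*(5 + 5*b) = -25 - 25*b)
q = 410 (q = (-25 - 25*(-20)) - 1*65 = (-25 + 500) - 65 = 475 - 65 = 410)
(9730 + q) + O(-165) = (9730 + 410) + (3712 + (-165)² - 122*(-165)) = 10140 + (3712 + 27225 + 20130) = 10140 + 51067 = 61207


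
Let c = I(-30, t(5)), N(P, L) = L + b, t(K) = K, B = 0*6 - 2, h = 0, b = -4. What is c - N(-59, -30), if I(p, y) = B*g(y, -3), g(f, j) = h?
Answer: 34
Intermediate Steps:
g(f, j) = 0
B = -2 (B = 0 - 2 = -2)
N(P, L) = -4 + L (N(P, L) = L - 4 = -4 + L)
I(p, y) = 0 (I(p, y) = -2*0 = 0)
c = 0
c - N(-59, -30) = 0 - (-4 - 30) = 0 - 1*(-34) = 0 + 34 = 34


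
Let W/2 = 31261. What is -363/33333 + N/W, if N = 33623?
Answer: 366019991/694681942 ≈ 0.52689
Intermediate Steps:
W = 62522 (W = 2*31261 = 62522)
-363/33333 + N/W = -363/33333 + 33623/62522 = -363*1/33333 + 33623*(1/62522) = -121/11111 + 33623/62522 = 366019991/694681942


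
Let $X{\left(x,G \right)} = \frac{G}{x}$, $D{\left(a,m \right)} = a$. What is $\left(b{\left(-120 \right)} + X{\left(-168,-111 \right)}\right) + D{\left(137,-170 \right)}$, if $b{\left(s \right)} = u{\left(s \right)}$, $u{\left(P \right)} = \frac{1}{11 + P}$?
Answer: $\frac{840225}{6104} \approx 137.65$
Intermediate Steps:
$b{\left(s \right)} = \frac{1}{11 + s}$
$\left(b{\left(-120 \right)} + X{\left(-168,-111 \right)}\right) + D{\left(137,-170 \right)} = \left(\frac{1}{11 - 120} - \frac{111}{-168}\right) + 137 = \left(\frac{1}{-109} - - \frac{37}{56}\right) + 137 = \left(- \frac{1}{109} + \frac{37}{56}\right) + 137 = \frac{3977}{6104} + 137 = \frac{840225}{6104}$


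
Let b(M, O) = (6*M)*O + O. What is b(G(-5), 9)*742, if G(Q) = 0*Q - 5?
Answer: -193662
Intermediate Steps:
G(Q) = -5 (G(Q) = 0 - 5 = -5)
b(M, O) = O + 6*M*O (b(M, O) = 6*M*O + O = O + 6*M*O)
b(G(-5), 9)*742 = (9*(1 + 6*(-5)))*742 = (9*(1 - 30))*742 = (9*(-29))*742 = -261*742 = -193662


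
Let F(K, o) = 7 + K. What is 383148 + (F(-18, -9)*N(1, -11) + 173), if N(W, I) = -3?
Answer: 383354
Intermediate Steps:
383148 + (F(-18, -9)*N(1, -11) + 173) = 383148 + ((7 - 18)*(-3) + 173) = 383148 + (-11*(-3) + 173) = 383148 + (33 + 173) = 383148 + 206 = 383354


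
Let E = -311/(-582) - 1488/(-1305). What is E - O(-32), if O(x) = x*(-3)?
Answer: -7960121/84390 ≈ -94.325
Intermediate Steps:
O(x) = -3*x
E = 141319/84390 (E = -311*(-1/582) - 1488*(-1/1305) = 311/582 + 496/435 = 141319/84390 ≈ 1.6746)
E - O(-32) = 141319/84390 - (-3)*(-32) = 141319/84390 - 1*96 = 141319/84390 - 96 = -7960121/84390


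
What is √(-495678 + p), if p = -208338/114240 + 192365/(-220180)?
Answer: I*√1361167766014398037570/52402840 ≈ 704.05*I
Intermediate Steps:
p = -565396987/209611360 (p = -208338*1/114240 + 192365*(-1/220180) = -34723/19040 - 38473/44036 = -565396987/209611360 ≈ -2.6974)
√(-495678 + p) = √(-495678 - 565396987/209611360) = √(-103900305099067/209611360) = I*√1361167766014398037570/52402840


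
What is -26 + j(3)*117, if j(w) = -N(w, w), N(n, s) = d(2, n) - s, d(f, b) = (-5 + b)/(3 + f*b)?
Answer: 351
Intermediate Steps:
d(f, b) = (-5 + b)/(3 + b*f)
N(n, s) = -s + (-5 + n)/(3 + 2*n) (N(n, s) = (-5 + n)/(3 + n*2) - s = (-5 + n)/(3 + 2*n) - s = -s + (-5 + n)/(3 + 2*n))
j(w) = -(-5 + w - w*(3 + 2*w))/(3 + 2*w)
-26 + j(3)*117 = -26 + ((5 - 1*3 + 3*(3 + 2*3))/(3 + 2*3))*117 = -26 + ((5 - 3 + 3*(3 + 6))/(3 + 6))*117 = -26 + ((5 - 3 + 3*9)/9)*117 = -26 + ((5 - 3 + 27)/9)*117 = -26 + ((⅑)*29)*117 = -26 + (29/9)*117 = -26 + 377 = 351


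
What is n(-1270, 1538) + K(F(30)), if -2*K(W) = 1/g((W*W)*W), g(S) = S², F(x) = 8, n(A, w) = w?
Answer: 806354943/524288 ≈ 1538.0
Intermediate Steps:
K(W) = -1/(2*W⁶)
n(-1270, 1538) + K(F(30)) = 1538 - ½/8⁶ = 1538 - ½*1/262144 = 1538 - 1/524288 = 806354943/524288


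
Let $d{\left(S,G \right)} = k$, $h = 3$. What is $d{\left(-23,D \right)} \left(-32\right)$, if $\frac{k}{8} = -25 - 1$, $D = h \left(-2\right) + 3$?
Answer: $6656$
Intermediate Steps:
$D = -3$ ($D = 3 \left(-2\right) + 3 = -6 + 3 = -3$)
$k = -208$ ($k = 8 \left(-25 - 1\right) = 8 \left(-26\right) = -208$)
$d{\left(S,G \right)} = -208$
$d{\left(-23,D \right)} \left(-32\right) = \left(-208\right) \left(-32\right) = 6656$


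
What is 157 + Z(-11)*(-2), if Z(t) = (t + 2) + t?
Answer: 197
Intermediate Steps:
Z(t) = 2 + 2*t (Z(t) = (2 + t) + t = 2 + 2*t)
157 + Z(-11)*(-2) = 157 + (2 + 2*(-11))*(-2) = 157 + (2 - 22)*(-2) = 157 - 20*(-2) = 157 + 40 = 197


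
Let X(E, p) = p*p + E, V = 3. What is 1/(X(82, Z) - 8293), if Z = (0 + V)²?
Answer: -1/8130 ≈ -0.00012300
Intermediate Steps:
Z = 9 (Z = (0 + 3)² = 3² = 9)
X(E, p) = E + p² (X(E, p) = p² + E = E + p²)
1/(X(82, Z) - 8293) = 1/((82 + 9²) - 8293) = 1/((82 + 81) - 8293) = 1/(163 - 8293) = 1/(-8130) = -1/8130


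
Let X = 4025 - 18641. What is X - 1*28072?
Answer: -42688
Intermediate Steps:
X = -14616
X - 1*28072 = -14616 - 1*28072 = -14616 - 28072 = -42688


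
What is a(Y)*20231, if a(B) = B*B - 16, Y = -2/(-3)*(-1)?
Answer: -2832340/9 ≈ -3.1470e+5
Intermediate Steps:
Y = -⅔ (Y = -2*(-⅓)*(-1) = (⅔)*(-1) = -⅔ ≈ -0.66667)
a(B) = -16 + B² (a(B) = B² - 16 = -16 + B²)
a(Y)*20231 = (-16 + (-⅔)²)*20231 = (-16 + 4/9)*20231 = -140/9*20231 = -2832340/9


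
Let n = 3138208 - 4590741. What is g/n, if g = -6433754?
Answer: 6433754/1452533 ≈ 4.4293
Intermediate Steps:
n = -1452533
g/n = -6433754/(-1452533) = -6433754*(-1/1452533) = 6433754/1452533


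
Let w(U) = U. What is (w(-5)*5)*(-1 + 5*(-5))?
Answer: 650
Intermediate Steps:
(w(-5)*5)*(-1 + 5*(-5)) = (-5*5)*(-1 + 5*(-5)) = -25*(-1 - 25) = -25*(-26) = 650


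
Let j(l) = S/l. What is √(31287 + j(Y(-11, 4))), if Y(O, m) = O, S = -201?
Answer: 3*√420882/11 ≈ 176.93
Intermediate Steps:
j(l) = -201/l
√(31287 + j(Y(-11, 4))) = √(31287 - 201/(-11)) = √(31287 - 201*(-1/11)) = √(31287 + 201/11) = √(344358/11) = 3*√420882/11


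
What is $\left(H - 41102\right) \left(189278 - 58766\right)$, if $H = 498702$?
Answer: $59722291200$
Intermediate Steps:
$\left(H - 41102\right) \left(189278 - 58766\right) = \left(498702 - 41102\right) \left(189278 - 58766\right) = 457600 \cdot 130512 = 59722291200$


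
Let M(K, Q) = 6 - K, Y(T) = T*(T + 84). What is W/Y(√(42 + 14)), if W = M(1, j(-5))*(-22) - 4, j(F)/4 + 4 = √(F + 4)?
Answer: 57/3500 - 171*√14/3500 ≈ -0.16652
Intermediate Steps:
j(F) = -16 + 4*√(4 + F) (j(F) = -16 + 4*√(F + 4) = -16 + 4*√(4 + F))
Y(T) = T*(84 + T)
W = -114 (W = (6 - 1*1)*(-22) - 4 = (6 - 1)*(-22) - 4 = 5*(-22) - 4 = -110 - 4 = -114)
W/Y(√(42 + 14)) = -114*1/(√(42 + 14)*(84 + √(42 + 14))) = -114*√14/(28*(84 + √56)) = -114*√14/(28*(84 + 2*√14)) = -57*√14/(14*(84 + 2*√14))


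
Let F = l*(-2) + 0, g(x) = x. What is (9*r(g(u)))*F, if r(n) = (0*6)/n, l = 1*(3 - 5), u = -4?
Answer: 0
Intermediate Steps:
l = -2 (l = 1*(-2) = -2)
r(n) = 0 (r(n) = 0/n = 0)
F = 4 (F = -2*(-2) + 0 = 4 + 0 = 4)
(9*r(g(u)))*F = (9*0)*4 = 0*4 = 0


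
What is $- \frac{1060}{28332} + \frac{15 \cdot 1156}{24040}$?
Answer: $\frac{5822431}{8513766} \approx 0.68388$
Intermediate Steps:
$- \frac{1060}{28332} + \frac{15 \cdot 1156}{24040} = \left(-1060\right) \frac{1}{28332} + 17340 \cdot \frac{1}{24040} = - \frac{265}{7083} + \frac{867}{1202} = \frac{5822431}{8513766}$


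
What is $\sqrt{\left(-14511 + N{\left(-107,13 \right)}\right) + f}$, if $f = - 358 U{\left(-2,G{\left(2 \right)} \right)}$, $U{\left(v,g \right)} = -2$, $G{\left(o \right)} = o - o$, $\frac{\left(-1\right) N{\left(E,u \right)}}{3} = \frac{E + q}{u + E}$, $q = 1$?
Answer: $\frac{2 i \sqrt{7620157}}{47} \approx 117.47 i$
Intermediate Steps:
$N{\left(E,u \right)} = - \frac{3 \left(1 + E\right)}{E + u}$ ($N{\left(E,u \right)} = - 3 \frac{E + 1}{u + E} = - 3 \frac{1 + E}{E + u} = - \frac{3 \left(1 + E\right)}{E + u}$)
$G{\left(o \right)} = 0$
$f = 716$ ($f = \left(-358\right) \left(-2\right) = 716$)
$\sqrt{\left(-14511 + N{\left(-107,13 \right)}\right) + f} = \sqrt{\left(-14511 + \frac{3 \left(-1 - -107\right)}{-107 + 13}\right) + 716} = \sqrt{\left(-14511 + \frac{3 \left(-1 + 107\right)}{-94}\right) + 716} = \sqrt{\left(-14511 + 3 \left(- \frac{1}{94}\right) 106\right) + 716} = \sqrt{\left(-14511 - \frac{159}{47}\right) + 716} = \sqrt{- \frac{682176}{47} + 716} = \sqrt{- \frac{648524}{47}} = \frac{2 i \sqrt{7620157}}{47}$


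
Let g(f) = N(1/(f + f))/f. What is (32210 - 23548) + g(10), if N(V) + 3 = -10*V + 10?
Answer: 173253/20 ≈ 8662.7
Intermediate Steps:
N(V) = 7 - 10*V (N(V) = -3 + (-10*V + 10) = -3 + (10 - 10*V) = 7 - 10*V)
g(f) = (7 - 5/f)/f (g(f) = (7 - 10/(f + f))/f = (7 - 10*1/(2*f))/f = (7 - 5/f)/f)
(32210 - 23548) + g(10) = (32210 - 23548) + (-5 + 7*10)/10**2 = 8662 + (-5 + 70)/100 = 8662 + (1/100)*65 = 8662 + 13/20 = 173253/20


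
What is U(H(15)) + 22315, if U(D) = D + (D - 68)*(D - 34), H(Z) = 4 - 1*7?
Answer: 24939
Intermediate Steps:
H(Z) = -3 (H(Z) = 4 - 7 = -3)
U(D) = D + (-68 + D)*(-34 + D)
U(H(15)) + 22315 = (2312 + (-3)² - 101*(-3)) + 22315 = (2312 + 9 + 303) + 22315 = 2624 + 22315 = 24939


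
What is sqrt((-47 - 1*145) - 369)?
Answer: I*sqrt(561) ≈ 23.685*I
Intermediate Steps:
sqrt((-47 - 1*145) - 369) = sqrt((-47 - 145) - 369) = sqrt(-192 - 369) = sqrt(-561) = I*sqrt(561)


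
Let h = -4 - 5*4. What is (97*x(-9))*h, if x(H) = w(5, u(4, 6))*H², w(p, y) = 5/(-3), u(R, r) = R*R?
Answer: 314280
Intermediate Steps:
u(R, r) = R²
w(p, y) = -5/3 (w(p, y) = 5*(-⅓) = -5/3)
x(H) = -5*H²/3
h = -24 (h = -4 - 20 = -24)
(97*x(-9))*h = (97*(-5/3*(-9)²))*(-24) = (97*(-5/3*81))*(-24) = (97*(-135))*(-24) = -13095*(-24) = 314280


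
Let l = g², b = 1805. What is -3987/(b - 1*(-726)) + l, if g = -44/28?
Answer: 110888/124019 ≈ 0.89412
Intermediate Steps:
g = -11/7 (g = -44*1/28 = -11/7 ≈ -1.5714)
l = 121/49 (l = (-11/7)² = 121/49 ≈ 2.4694)
-3987/(b - 1*(-726)) + l = -3987/(1805 - 1*(-726)) + 121/49 = -3987/(1805 + 726) + 121/49 = -3987/2531 + 121/49 = 110888/124019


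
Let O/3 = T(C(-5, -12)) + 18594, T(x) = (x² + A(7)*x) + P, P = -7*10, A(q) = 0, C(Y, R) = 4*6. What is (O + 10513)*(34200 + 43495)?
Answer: 5268731035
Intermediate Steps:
C(Y, R) = 24
P = -70
T(x) = -70 + x² (T(x) = (x² + 0*x) - 70 = (x² + 0) - 70 = x² - 70 = -70 + x²)
O = 57300 (O = 3*((-70 + 24²) + 18594) = 3*((-70 + 576) + 18594) = 3*(506 + 18594) = 3*19100 = 57300)
(O + 10513)*(34200 + 43495) = (57300 + 10513)*(34200 + 43495) = 67813*77695 = 5268731035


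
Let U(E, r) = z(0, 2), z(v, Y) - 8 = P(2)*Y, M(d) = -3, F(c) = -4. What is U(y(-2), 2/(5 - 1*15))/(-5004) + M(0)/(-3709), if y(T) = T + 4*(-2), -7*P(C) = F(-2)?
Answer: -33073/32479713 ≈ -0.0010183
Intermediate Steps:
P(C) = 4/7 (P(C) = -⅐*(-4) = 4/7)
y(T) = -8 + T (y(T) = T - 8 = -8 + T)
z(v, Y) = 8 + 4*Y/7
U(E, r) = 64/7 (U(E, r) = 8 + (4/7)*2 = 8 + 8/7 = 64/7)
U(y(-2), 2/(5 - 1*15))/(-5004) + M(0)/(-3709) = (64/7)/(-5004) - 3/(-3709) = (64/7)*(-1/5004) - 3*(-1/3709) = -16/8757 + 3/3709 = -33073/32479713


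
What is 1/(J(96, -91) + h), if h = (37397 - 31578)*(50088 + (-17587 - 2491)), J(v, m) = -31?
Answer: 1/174628159 ≈ 5.7265e-9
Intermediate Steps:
h = 174628190 (h = 5819*(50088 - 20078) = 5819*30010 = 174628190)
1/(J(96, -91) + h) = 1/(-31 + 174628190) = 1/174628159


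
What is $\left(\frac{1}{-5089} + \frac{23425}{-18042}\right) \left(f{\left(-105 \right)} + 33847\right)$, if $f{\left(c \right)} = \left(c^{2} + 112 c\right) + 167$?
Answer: $- \frac{1322594728631}{30605246} \approx -43215.0$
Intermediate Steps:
$f{\left(c \right)} = 167 + c^{2} + 112 c$
$\left(\frac{1}{-5089} + \frac{23425}{-18042}\right) \left(f{\left(-105 \right)} + 33847\right) = \left(\frac{1}{-5089} + \frac{23425}{-18042}\right) \left(\left(167 + \left(-105\right)^{2} + 112 \left(-105\right)\right) + 33847\right) = \left(- \frac{1}{5089} + 23425 \left(- \frac{1}{18042}\right)\right) \left(\left(167 + 11025 - 11760\right) + 33847\right) = \left(- \frac{1}{5089} - \frac{23425}{18042}\right) \left(-568 + 33847\right) = \left(- \frac{119227867}{91815738}\right) 33279 = - \frac{1322594728631}{30605246}$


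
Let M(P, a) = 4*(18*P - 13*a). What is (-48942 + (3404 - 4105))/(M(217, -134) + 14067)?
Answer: -49643/36659 ≈ -1.3542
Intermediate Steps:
M(P, a) = -52*a + 72*P (M(P, a) = 4*(-13*a + 18*P) = -52*a + 72*P)
(-48942 + (3404 - 4105))/(M(217, -134) + 14067) = (-48942 + (3404 - 4105))/((-52*(-134) + 72*217) + 14067) = (-48942 - 701)/((6968 + 15624) + 14067) = -49643/(22592 + 14067) = -49643/36659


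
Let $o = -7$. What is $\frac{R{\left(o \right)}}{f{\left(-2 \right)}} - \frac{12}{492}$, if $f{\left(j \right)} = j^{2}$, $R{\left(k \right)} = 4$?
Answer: $\frac{40}{41} \approx 0.97561$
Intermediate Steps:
$\frac{R{\left(o \right)}}{f{\left(-2 \right)}} - \frac{12}{492} = \frac{4}{\left(-2\right)^{2}} - \frac{12}{492} = \frac{4}{4} - \frac{1}{41} = 4 \cdot \frac{1}{4} - \frac{1}{41} = 1 - \frac{1}{41} = \frac{40}{41}$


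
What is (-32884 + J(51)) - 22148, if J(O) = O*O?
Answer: -52431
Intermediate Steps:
J(O) = O²
(-32884 + J(51)) - 22148 = (-32884 + 51²) - 22148 = (-32884 + 2601) - 22148 = -30283 - 22148 = -52431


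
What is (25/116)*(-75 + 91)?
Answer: 100/29 ≈ 3.4483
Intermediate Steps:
(25/116)*(-75 + 91) = (25*(1/116))*16 = (25/116)*16 = 100/29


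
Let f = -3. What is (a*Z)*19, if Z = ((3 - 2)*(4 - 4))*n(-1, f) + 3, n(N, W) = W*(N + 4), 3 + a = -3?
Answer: -342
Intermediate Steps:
a = -6 (a = -3 - 3 = -6)
n(N, W) = W*(4 + N)
Z = 3 (Z = ((3 - 2)*(4 - 4))*(-3*(4 - 1)) + 3 = (1*0)*(-3*3) + 3 = 0*(-9) + 3 = 0 + 3 = 3)
(a*Z)*19 = -6*3*19 = -18*19 = -342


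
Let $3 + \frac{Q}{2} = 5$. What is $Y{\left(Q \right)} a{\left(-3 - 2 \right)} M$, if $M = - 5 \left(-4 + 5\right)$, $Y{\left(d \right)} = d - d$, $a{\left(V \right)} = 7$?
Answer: $0$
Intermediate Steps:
$Q = 4$ ($Q = -6 + 2 \cdot 5 = -6 + 10 = 4$)
$Y{\left(d \right)} = 0$
$M = -5$ ($M = \left(-5\right) 1 = -5$)
$Y{\left(Q \right)} a{\left(-3 - 2 \right)} M = 0 \cdot 7 \left(-5\right) = 0 \left(-5\right) = 0$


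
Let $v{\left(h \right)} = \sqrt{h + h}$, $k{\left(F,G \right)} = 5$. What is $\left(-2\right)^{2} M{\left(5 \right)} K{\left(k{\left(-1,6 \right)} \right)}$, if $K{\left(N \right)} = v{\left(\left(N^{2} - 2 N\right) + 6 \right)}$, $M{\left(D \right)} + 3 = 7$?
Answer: $16 \sqrt{42} \approx 103.69$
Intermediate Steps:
$M{\left(D \right)} = 4$ ($M{\left(D \right)} = -3 + 7 = 4$)
$v{\left(h \right)} = \sqrt{2} \sqrt{h}$ ($v{\left(h \right)} = \sqrt{2 h} = \sqrt{2} \sqrt{h}$)
$K{\left(N \right)} = \sqrt{2} \sqrt{6 + N^{2} - 2 N}$ ($K{\left(N \right)} = \sqrt{2} \sqrt{\left(N^{2} - 2 N\right) + 6} = \sqrt{2} \sqrt{6 + N^{2} - 2 N}$)
$\left(-2\right)^{2} M{\left(5 \right)} K{\left(k{\left(-1,6 \right)} \right)} = \left(-2\right)^{2} \cdot 4 \sqrt{12 - 20 + 2 \cdot 5^{2}} = 4 \cdot 4 \sqrt{12 - 20 + 2 \cdot 25} = 16 \sqrt{12 - 20 + 50} = 16 \sqrt{42}$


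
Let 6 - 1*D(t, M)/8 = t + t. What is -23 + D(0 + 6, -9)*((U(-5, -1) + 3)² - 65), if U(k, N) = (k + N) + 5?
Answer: 2905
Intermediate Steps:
U(k, N) = 5 + N + k (U(k, N) = (N + k) + 5 = 5 + N + k)
D(t, M) = 48 - 16*t (D(t, M) = 48 - 8*(t + t) = 48 - 16*t)
-23 + D(0 + 6, -9)*((U(-5, -1) + 3)² - 65) = -23 + (48 - 16*(0 + 6))*(((5 - 1 - 5) + 3)² - 65) = -23 + (48 - 16*6)*((-1 + 3)² - 65) = -23 + (48 - 96)*(2² - 65) = -23 - 48*(4 - 65) = -23 - 48*(-61) = -23 + 2928 = 2905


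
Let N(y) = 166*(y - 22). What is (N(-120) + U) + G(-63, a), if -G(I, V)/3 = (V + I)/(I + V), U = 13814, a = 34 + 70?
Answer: -9761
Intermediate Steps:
a = 104
N(y) = -3652 + 166*y (N(y) = 166*(-22 + y) = -3652 + 166*y)
G(I, V) = -3 (G(I, V) = -3*(V + I)/(I + V) = -3*(I + V)/(I + V) = -3*1 = -3)
(N(-120) + U) + G(-63, a) = ((-3652 + 166*(-120)) + 13814) - 3 = ((-3652 - 19920) + 13814) - 3 = (-23572 + 13814) - 3 = -9758 - 3 = -9761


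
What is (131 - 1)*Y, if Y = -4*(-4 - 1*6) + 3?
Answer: 5590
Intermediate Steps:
Y = 43 (Y = -4*(-4 - 6) + 3 = -4*(-10) + 3 = 40 + 3 = 43)
(131 - 1)*Y = (131 - 1)*43 = 130*43 = 5590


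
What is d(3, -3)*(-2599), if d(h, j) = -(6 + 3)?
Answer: 23391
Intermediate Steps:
d(h, j) = -9 (d(h, j) = -1*9 = -9)
d(3, -3)*(-2599) = -9*(-2599) = 23391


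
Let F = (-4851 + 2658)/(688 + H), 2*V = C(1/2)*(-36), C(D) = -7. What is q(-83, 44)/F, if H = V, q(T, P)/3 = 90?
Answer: -73260/731 ≈ -100.22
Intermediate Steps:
q(T, P) = 270 (q(T, P) = 3*90 = 270)
V = 126 (V = (-7*(-36))/2 = (1/2)*252 = 126)
H = 126
F = -2193/814 (F = (-4851 + 2658)/(688 + 126) = -2193/814 ≈ -2.6941)
q(-83, 44)/F = 270/(-2193/814) = 270*(-814/2193) = -73260/731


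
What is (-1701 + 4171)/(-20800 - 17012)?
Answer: -1235/18906 ≈ -0.065323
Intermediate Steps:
(-1701 + 4171)/(-20800 - 17012) = 2470/(-37812) = 2470*(-1/37812) = -1235/18906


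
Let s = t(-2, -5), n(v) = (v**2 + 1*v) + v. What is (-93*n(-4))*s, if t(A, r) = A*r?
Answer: -7440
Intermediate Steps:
n(v) = v**2 + 2*v (n(v) = (v**2 + v) + v = (v + v**2) + v = v**2 + 2*v)
s = 10 (s = -2*(-5) = 10)
(-93*n(-4))*s = -(-372)*(2 - 4)*10 = -(-372)*(-2)*10 = -93*8*10 = -744*10 = -7440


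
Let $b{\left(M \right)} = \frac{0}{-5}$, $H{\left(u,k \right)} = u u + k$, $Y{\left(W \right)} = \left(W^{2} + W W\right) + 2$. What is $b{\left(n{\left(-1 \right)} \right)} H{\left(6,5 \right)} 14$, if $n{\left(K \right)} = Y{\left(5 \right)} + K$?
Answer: $0$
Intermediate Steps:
$Y{\left(W \right)} = 2 + 2 W^{2}$ ($Y{\left(W \right)} = \left(W^{2} + W^{2}\right) + 2 = 2 W^{2} + 2 = 2 + 2 W^{2}$)
$H{\left(u,k \right)} = k + u^{2}$ ($H{\left(u,k \right)} = u^{2} + k = k + u^{2}$)
$n{\left(K \right)} = 52 + K$ ($n{\left(K \right)} = \left(2 + 2 \cdot 5^{2}\right) + K = \left(2 + 2 \cdot 25\right) + K = \left(2 + 50\right) + K = 52 + K$)
$b{\left(M \right)} = 0$ ($b{\left(M \right)} = 0 \left(- \frac{1}{5}\right) = 0$)
$b{\left(n{\left(-1 \right)} \right)} H{\left(6,5 \right)} 14 = 0 \left(5 + 6^{2}\right) 14 = 0 \left(5 + 36\right) 14 = 0 \cdot 41 \cdot 14 = 0 \cdot 14 = 0$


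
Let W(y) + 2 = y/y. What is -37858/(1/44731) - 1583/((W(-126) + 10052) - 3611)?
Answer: -10905664716703/6440 ≈ -1.6934e+9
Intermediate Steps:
W(y) = -1 (W(y) = -2 + y/y = -2 + 1 = -1)
-37858/(1/44731) - 1583/((W(-126) + 10052) - 3611) = -37858/(1/44731) - 1583/((-1 + 10052) - 3611) = -37858/1/44731 - 1583/(10051 - 3611) = -37858*44731 - 1583/6440 = -1693426198 - 1583*1/6440 = -1693426198 - 1583/6440 = -10905664716703/6440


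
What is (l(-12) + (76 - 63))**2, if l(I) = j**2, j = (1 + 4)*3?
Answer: 56644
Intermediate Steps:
j = 15 (j = 5*3 = 15)
l(I) = 225 (l(I) = 15**2 = 225)
(l(-12) + (76 - 63))**2 = (225 + (76 - 63))**2 = (225 + 13)**2 = 238**2 = 56644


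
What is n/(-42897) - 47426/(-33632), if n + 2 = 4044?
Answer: 949246289/721355952 ≈ 1.3159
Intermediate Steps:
n = 4042 (n = -2 + 4044 = 4042)
n/(-42897) - 47426/(-33632) = 4042/(-42897) - 47426/(-33632) = 4042*(-1/42897) - 47426*(-1/33632) = -4042/42897 + 23713/16816 = 949246289/721355952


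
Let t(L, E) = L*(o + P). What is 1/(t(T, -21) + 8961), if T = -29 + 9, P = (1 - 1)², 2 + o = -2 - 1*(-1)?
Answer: 1/9021 ≈ 0.00011085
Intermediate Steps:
o = -3 (o = -2 + (-2 - 1*(-1)) = -2 + (-2 + 1) = -2 - 1 = -3)
P = 0 (P = 0² = 0)
T = -20
t(L, E) = -3*L (t(L, E) = L*(-3 + 0) = L*(-3) = -3*L)
1/(t(T, -21) + 8961) = 1/(-3*(-20) + 8961) = 1/(60 + 8961) = 1/9021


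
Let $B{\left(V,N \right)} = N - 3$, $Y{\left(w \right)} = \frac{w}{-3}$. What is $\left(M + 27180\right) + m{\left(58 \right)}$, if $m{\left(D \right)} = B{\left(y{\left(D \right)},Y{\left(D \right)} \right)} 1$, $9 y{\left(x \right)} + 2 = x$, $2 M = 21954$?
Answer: $\frac{114404}{3} \approx 38135.0$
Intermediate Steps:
$Y{\left(w \right)} = - \frac{w}{3}$ ($Y{\left(w \right)} = w \left(- \frac{1}{3}\right) = - \frac{w}{3}$)
$M = 10977$ ($M = \frac{1}{2} \cdot 21954 = 10977$)
$y{\left(x \right)} = - \frac{2}{9} + \frac{x}{9}$
$B{\left(V,N \right)} = -3 + N$
$m{\left(D \right)} = -3 - \frac{D}{3}$ ($m{\left(D \right)} = \left(-3 - \frac{D}{3}\right) 1 = -3 - \frac{D}{3}$)
$\left(M + 27180\right) + m{\left(58 \right)} = \left(10977 + 27180\right) - \frac{67}{3} = 38157 - \frac{67}{3} = \frac{114404}{3}$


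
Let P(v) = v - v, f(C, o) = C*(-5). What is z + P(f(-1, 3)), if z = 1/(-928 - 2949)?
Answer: -1/3877 ≈ -0.00025793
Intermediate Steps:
f(C, o) = -5*C
P(v) = 0
z = -1/3877 (z = 1/(-3877) = -1/3877 ≈ -0.00025793)
z + P(f(-1, 3)) = -1/3877 + 0 = -1/3877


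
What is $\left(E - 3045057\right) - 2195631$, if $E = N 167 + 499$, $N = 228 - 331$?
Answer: $-5257390$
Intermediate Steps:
$N = -103$
$E = -16702$ ($E = \left(-103\right) 167 + 499 = -17201 + 499 = -16702$)
$\left(E - 3045057\right) - 2195631 = \left(-16702 - 3045057\right) - 2195631 = -3061759 - 2195631 = -5257390$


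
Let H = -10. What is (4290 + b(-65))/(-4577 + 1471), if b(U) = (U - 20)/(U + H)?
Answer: -64367/46590 ≈ -1.3816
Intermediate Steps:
b(U) = (-20 + U)/(-10 + U) (b(U) = (U - 20)/(U - 10) = (-20 + U)/(-10 + U))
(4290 + b(-65))/(-4577 + 1471) = (4290 + (-20 - 65)/(-10 - 65))/(-4577 + 1471) = (4290 - 85/(-75))/(-3106) = (4290 - 1/75*(-85))*(-1/3106) = (4290 + 17/15)*(-1/3106) = (64367/15)*(-1/3106) = -64367/46590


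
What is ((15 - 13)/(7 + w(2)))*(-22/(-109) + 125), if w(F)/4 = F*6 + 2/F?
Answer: 27294/6431 ≈ 4.2441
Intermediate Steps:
w(F) = 8/F + 24*F (w(F) = 4*(F*6 + 2/F) = 4*(6*F + 2/F) = 4*(2/F + 6*F) = 8/F + 24*F)
((15 - 13)/(7 + w(2)))*(-22/(-109) + 125) = ((15 - 13)/(7 + (8/2 + 24*2)))*(-22/(-109) + 125) = (2/(7 + (8*(½) + 48)))*(-22*(-1/109) + 125) = (2/(7 + (4 + 48)))*(22/109 + 125) = (2/(7 + 52))*(13647/109) = (2/59)*(13647/109) = 27294/6431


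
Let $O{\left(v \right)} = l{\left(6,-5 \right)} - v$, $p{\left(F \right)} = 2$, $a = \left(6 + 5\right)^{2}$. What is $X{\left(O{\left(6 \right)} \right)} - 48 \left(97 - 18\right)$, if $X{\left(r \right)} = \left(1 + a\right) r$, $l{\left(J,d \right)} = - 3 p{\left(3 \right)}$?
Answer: $-5256$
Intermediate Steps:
$a = 121$ ($a = 11^{2} = 121$)
$l{\left(J,d \right)} = -6$ ($l{\left(J,d \right)} = \left(-3\right) 2 = -6$)
$O{\left(v \right)} = -6 - v$
$X{\left(r \right)} = 122 r$ ($X{\left(r \right)} = \left(1 + 121\right) r = 122 r$)
$X{\left(O{\left(6 \right)} \right)} - 48 \left(97 - 18\right) = 122 \left(-6 - 6\right) - 48 \left(97 - 18\right) = 122 \left(-6 - 6\right) - 48 \cdot 79 = 122 \left(-12\right) - 3792 = -1464 - 3792 = -5256$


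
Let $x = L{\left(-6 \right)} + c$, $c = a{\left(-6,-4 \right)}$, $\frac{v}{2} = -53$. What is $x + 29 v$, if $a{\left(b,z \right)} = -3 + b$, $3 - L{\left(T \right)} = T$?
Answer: $-3074$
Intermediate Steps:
$L{\left(T \right)} = 3 - T$
$v = -106$ ($v = 2 \left(-53\right) = -106$)
$c = -9$ ($c = -3 - 6 = -9$)
$x = 0$ ($x = \left(3 - -6\right) - 9 = \left(3 + 6\right) - 9 = 9 - 9 = 0$)
$x + 29 v = 0 + 29 \left(-106\right) = 0 - 3074 = -3074$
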